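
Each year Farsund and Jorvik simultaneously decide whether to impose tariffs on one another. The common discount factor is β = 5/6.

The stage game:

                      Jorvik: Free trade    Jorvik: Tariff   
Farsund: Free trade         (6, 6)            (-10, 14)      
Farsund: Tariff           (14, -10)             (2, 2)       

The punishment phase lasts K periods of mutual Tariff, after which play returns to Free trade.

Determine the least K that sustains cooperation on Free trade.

No profitable deviation requires (6−2)(β+…+β^K) ≥ 14−6, i.e. β+…+β^K ≥ 2 ≈ 2.0000.
With β = 5/6, the partial sums are K=1: 0.8333, K=2: 1.5278, K=3: 2.1065.
K = 3 is the first length at which the sum reaches 2.0000.

3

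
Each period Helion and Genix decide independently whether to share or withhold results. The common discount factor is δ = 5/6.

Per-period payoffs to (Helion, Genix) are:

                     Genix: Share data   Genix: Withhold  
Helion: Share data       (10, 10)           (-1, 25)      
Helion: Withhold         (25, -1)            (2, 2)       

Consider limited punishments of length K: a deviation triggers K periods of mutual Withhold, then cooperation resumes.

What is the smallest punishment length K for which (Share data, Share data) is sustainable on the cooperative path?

3

Need Σ_{k=1}^{K} δ^k ≥ (25−10)/(10−2) = 1.8750 at δ = 5/6.
At K = 2 the sum is 1.5278 < 1.8750; at K = 3 it is 2.1065 ≥ 1.8750.
So the minimum punishment length is K = 3.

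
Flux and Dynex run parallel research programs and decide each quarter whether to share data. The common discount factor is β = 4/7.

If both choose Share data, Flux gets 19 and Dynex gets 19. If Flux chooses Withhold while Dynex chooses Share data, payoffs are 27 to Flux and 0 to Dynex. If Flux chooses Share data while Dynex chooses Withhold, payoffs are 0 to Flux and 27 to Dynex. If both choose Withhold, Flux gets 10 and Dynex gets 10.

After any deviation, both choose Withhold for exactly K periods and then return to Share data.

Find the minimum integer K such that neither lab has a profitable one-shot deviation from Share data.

No profitable deviation requires (19−10)(β+…+β^K) ≥ 27−19, i.e. β+…+β^K ≥ 8/9 ≈ 0.8889.
With β = 4/7, the partial sums are K=1: 0.5714, K=2: 0.8980.
K = 2 is the first length at which the sum reaches 0.8889.

2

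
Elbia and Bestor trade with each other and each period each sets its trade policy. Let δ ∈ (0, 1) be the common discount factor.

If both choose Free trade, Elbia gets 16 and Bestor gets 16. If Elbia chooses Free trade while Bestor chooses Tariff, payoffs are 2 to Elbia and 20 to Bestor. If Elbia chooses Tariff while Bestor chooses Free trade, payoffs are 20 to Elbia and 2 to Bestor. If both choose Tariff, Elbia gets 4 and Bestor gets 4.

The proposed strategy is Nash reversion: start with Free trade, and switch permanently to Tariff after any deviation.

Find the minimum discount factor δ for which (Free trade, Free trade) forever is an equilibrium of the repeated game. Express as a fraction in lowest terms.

1/4

One-period gain from deviating is 20 − 16 = 4. The loss is 16 − 4 = 12 in every subsequent period, with present value 12·δ/(1−δ).
Deviation is unprofitable when 12·δ/(1−δ) ≥ 4, i.e. δ/(1−δ) ≥ 1/3.
Equivalently δ ≥ 4/(4+12) = 1/4.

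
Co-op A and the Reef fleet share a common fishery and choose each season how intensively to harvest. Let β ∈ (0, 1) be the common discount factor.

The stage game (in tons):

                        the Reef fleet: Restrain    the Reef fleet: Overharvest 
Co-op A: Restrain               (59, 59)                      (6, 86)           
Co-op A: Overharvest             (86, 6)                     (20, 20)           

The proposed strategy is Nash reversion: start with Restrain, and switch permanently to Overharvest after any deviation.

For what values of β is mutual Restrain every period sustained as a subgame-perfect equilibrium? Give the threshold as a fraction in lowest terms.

Under grim trigger the critical discount factor is (T−C)/(T−P) with T = 86, C = 59, P = 20.
β* = (86−59)/(86−20) = 27/66 = 9/22.

9/22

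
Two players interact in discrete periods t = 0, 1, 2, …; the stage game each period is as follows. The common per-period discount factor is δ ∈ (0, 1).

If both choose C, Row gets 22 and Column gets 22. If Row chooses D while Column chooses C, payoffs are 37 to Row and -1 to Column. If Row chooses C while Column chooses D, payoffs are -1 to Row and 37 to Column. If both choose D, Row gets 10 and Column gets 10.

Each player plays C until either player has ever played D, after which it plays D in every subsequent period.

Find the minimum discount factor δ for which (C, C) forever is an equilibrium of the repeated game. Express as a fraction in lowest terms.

Under grim trigger the critical discount factor is (T−C)/(T−P) with T = 37, C = 22, P = 10.
δ* = (37−22)/(37−10) = 15/27 = 5/9.

5/9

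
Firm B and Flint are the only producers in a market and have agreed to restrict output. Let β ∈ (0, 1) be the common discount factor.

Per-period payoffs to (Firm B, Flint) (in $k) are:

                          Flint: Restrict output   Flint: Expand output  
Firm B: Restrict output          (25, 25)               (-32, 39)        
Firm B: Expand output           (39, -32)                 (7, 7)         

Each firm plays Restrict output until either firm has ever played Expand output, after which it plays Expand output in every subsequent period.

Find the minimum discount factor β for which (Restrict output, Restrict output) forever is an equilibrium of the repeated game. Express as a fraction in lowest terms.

7/16

Under grim trigger the critical discount factor is (T−C)/(T−P) with T = 39, C = 25, P = 7.
β* = (39−25)/(39−7) = 14/32 = 7/16.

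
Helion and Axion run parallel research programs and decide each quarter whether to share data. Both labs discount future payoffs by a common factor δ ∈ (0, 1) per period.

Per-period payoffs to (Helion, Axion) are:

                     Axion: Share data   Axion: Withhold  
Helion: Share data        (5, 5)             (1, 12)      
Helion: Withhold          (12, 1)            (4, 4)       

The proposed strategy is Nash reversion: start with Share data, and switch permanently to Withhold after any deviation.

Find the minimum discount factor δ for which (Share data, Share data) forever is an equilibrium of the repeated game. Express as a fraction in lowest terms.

Cooperation forever yields 5 each period: 5/(1−δ).
Deviating yields 12 once, then 4 forever: 12 + 4δ/(1−δ).
No profitable deviation requires 5/(1−δ) ≥ 12 + 4δ/(1−δ).
Multiplying by (1−δ): 5 ≥ 12(1−δ) + 4δ = 12 − 8δ.
So 8δ ≥ 7, i.e. δ ≥ 7/8.

7/8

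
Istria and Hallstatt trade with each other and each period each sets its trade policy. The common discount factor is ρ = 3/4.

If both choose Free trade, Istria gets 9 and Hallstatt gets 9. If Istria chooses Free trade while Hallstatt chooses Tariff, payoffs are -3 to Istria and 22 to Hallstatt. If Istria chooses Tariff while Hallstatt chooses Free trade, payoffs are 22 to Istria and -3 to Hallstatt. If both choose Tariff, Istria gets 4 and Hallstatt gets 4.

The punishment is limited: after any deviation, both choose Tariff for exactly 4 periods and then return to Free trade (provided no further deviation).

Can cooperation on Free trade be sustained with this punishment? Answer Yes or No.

IC: ρ+…+ρ^4 ≥ (22−9)/(9−4) = 13/5.
At ρ = 3/4: partial sum = 2.0508 < 2.6000. Cooperation not sustainable.

No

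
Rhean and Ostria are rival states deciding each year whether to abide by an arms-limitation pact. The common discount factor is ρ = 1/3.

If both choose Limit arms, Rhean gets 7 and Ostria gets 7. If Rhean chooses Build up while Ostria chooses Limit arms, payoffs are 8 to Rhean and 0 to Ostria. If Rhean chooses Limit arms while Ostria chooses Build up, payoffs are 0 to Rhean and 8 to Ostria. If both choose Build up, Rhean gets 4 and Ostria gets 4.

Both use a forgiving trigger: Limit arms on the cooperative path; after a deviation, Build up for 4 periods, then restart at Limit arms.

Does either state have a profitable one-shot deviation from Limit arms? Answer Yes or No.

A one-shot deviation gives 8 now, then 4 for 4 periods, then back to 7.
Gain from deviating: (8−7) today; loss: (7−4) in each of the next 4 periods.
No-deviation condition: (7−4)(ρ+…+ρ^4) ≥ 8−7, i.e. ρ+…+ρ^4 ≥ 1/3.
At ρ = 1/3: ρ+…+ρ^4 = 0.4938 ≥ 0.3333.
So cooperation is sustainable.

No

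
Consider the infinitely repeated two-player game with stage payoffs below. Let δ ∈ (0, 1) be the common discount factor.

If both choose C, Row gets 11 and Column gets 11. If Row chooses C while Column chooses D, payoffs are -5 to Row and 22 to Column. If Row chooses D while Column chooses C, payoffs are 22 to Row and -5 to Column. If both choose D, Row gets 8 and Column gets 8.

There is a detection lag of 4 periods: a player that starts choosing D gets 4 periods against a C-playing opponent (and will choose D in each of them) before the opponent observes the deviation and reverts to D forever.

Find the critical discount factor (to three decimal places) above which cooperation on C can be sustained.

The best deviation is to choose D for all 4 undetected periods, earning 22 each, then 8 forever once detected.
Deviation value: 22(1−δ^4)/(1−δ) + 8δ^4/(1−δ); cooperation value: 11/(1−δ).
IC: 11 ≥ 22(1−δ^4) + 8δ^4 = 22 − 14δ^4.
So δ^4 ≥ 11/14, giving δ ≥ (11/14)^(1/4) ≈ 0.941.

0.941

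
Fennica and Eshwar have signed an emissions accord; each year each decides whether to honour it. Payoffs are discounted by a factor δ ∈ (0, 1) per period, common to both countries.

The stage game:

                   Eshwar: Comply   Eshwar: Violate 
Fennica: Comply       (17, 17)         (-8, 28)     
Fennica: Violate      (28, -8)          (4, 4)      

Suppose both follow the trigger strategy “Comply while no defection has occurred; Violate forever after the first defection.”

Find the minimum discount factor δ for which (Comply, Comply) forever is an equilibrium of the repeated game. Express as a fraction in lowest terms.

11/24

One-period gain from deviating is 28 − 17 = 11. The loss is 17 − 4 = 13 in every subsequent period, with present value 13·δ/(1−δ).
Deviation is unprofitable when 13·δ/(1−δ) ≥ 11, i.e. δ/(1−δ) ≥ 11/13.
Equivalently δ ≥ 11/(11+13) = 11/24.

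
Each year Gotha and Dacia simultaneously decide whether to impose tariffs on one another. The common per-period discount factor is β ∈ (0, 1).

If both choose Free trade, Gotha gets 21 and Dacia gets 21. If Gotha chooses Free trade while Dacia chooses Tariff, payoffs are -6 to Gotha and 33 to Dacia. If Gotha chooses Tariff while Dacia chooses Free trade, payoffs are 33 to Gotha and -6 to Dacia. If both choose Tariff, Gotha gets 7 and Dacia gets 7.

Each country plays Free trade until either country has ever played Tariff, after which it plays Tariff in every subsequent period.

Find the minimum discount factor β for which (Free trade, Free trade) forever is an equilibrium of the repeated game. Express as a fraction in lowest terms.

6/13

Under grim trigger the critical discount factor is (T−C)/(T−P) with T = 33, C = 21, P = 7.
β* = (33−21)/(33−7) = 12/26 = 6/13.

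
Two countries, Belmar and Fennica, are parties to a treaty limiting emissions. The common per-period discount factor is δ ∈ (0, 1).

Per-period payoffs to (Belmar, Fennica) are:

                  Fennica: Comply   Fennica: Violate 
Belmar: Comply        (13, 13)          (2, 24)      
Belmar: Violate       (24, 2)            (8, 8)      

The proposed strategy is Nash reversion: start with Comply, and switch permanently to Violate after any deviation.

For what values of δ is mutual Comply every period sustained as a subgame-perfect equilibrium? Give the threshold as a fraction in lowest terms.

11/16

Under grim trigger the critical discount factor is (T−C)/(T−P) with T = 24, C = 13, P = 8.
δ* = (24−13)/(24−8) = 11/16.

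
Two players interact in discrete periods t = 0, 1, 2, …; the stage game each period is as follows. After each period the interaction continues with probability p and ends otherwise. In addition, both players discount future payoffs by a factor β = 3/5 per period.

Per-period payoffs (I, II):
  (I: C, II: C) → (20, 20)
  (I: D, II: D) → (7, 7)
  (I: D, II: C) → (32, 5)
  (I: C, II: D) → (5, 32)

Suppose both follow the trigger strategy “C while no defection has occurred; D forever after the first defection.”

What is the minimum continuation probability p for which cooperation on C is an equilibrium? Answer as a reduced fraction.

4/5

With continuation probability p and discount β, the effective per-period discount factor is βp.
Grim-trigger IC: βp ≥ (32−20)/(32−7) = 12/25.
So p ≥ (12/25)/(3/5) = 4/5.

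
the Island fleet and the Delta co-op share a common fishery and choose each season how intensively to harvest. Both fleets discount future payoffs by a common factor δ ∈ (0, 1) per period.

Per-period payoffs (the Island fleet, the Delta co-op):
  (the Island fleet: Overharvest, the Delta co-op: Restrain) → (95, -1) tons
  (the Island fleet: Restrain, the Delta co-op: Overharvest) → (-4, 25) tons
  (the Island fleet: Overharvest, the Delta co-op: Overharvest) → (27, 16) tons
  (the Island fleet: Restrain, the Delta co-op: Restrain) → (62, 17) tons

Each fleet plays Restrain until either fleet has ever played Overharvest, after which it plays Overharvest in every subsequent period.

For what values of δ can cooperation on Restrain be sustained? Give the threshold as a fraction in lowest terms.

For the Island fleet: deviation gain 95−62 = 33, per-period punishment loss 62−27 = 35. IC gives δ ≥ 33/68.
For the Delta co-op: gain 8, loss 1 per period, so δ ≥ 8/9.
The tighter constraint is the Delta co-op's, so cooperation needs δ ≥ 8/9.

8/9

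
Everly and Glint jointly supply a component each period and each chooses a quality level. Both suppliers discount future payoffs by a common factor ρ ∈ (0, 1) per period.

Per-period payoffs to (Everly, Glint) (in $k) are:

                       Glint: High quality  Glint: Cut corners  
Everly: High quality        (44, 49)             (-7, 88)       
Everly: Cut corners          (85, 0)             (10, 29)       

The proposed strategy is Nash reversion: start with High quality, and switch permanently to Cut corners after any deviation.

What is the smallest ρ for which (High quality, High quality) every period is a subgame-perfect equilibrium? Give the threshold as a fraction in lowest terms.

39/59

Everly's threshold: (85−44)/(85−10) = 41/75.
Glint's threshold: (88−49)/(88−29) = 39/59.
41/75 < 39/59, so Glint binds and ρ* = 39/59.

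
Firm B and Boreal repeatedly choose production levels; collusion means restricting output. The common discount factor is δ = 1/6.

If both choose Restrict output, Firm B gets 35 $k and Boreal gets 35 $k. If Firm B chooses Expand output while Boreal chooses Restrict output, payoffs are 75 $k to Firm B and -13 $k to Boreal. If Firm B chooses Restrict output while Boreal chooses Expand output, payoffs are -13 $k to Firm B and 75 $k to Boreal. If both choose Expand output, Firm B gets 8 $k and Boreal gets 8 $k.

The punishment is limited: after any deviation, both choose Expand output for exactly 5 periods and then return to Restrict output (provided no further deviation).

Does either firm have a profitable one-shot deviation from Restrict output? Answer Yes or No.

Yes

Comparing payoff streams over the 6 periods until play realigns: cooperate → 35(1+δ+…+δ^5); deviate → 75 + 8(δ+…+δ^5).
Cooperation is sustained iff (35−8)(δ+…+δ^5) ≥ 75−35.
δ+…+δ^5 = 1/6·(1−(1/6)^5)/(1−1/6) = 0.2000, and (75−35)/(35−8) = 1.4815.
0.2000 < 1.4815, so cooperation is not sustainable.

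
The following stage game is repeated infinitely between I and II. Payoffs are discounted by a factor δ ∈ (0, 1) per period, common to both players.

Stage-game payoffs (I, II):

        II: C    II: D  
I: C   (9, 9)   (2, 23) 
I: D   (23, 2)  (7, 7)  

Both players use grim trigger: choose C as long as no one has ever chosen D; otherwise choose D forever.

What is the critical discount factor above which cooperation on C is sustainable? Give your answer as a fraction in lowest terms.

7/8

One-period gain from deviating is 23 − 9 = 14. The loss is 9 − 7 = 2 in every subsequent period, with present value 2·δ/(1−δ).
Deviation is unprofitable when 2·δ/(1−δ) ≥ 14, i.e. δ/(1−δ) ≥ 7.
Equivalently δ ≥ 14/(14+2) = 7/8.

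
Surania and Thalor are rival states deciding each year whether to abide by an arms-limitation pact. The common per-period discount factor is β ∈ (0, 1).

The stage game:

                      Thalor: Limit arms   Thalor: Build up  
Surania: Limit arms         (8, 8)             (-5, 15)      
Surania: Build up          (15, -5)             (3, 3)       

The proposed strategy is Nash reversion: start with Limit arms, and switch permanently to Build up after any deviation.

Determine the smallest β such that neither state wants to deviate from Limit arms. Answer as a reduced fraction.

Cooperation forever yields 8 each period: 8/(1−β).
Deviating yields 15 once, then 3 forever: 15 + 3β/(1−β).
No profitable deviation requires 8/(1−β) ≥ 15 + 3β/(1−β).
Multiplying by (1−β): 8 ≥ 15(1−β) + 3β = 15 − 12β.
So 12β ≥ 7, i.e. β ≥ 7/12.

7/12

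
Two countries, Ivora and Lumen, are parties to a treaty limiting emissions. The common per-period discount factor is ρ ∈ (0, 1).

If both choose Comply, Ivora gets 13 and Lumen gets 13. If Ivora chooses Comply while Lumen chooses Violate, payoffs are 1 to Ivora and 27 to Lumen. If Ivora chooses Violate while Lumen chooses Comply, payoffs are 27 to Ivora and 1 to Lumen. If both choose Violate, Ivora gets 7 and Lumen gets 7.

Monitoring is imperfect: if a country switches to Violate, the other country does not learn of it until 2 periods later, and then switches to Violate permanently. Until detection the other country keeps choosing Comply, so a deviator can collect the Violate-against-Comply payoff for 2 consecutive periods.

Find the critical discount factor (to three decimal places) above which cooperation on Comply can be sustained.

The best deviation is to choose Violate for all 2 undetected periods, earning 27 each, then 7 forever once detected.
Deviation value: 27(1−ρ^2)/(1−ρ) + 7ρ^2/(1−ρ); cooperation value: 13/(1−ρ).
IC: 13 ≥ 27(1−ρ^2) + 7ρ^2 = 27 − 20ρ^2.
So ρ^2 ≥ 14/20 = 7/10, giving ρ ≥ (7/10)^(1/2) ≈ 0.837.

0.837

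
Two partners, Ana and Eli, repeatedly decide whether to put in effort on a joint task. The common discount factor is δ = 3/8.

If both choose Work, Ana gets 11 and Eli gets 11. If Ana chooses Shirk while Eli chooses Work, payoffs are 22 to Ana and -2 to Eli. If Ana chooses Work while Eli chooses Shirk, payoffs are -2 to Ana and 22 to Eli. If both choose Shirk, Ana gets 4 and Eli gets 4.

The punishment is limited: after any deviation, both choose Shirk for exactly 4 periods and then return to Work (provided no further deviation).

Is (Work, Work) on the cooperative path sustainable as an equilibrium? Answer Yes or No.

No

IC: δ+…+δ^4 ≥ (22−11)/(11−4) = 11/7.
At δ = 3/8: partial sum = 0.5881 < 1.5714. Cooperation not sustainable.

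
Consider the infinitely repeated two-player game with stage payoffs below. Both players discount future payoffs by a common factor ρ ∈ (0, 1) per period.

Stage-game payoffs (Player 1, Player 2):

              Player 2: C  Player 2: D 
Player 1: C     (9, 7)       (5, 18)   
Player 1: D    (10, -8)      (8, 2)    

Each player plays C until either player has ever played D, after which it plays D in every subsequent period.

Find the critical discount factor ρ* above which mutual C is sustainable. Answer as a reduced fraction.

11/16

For Player 1: deviation gain 10−9 = 1, per-period punishment loss 9−8 = 1. IC gives ρ ≥ 1/2.
For Player 2: gain 11, loss 5 per period, so ρ ≥ 11/16.
The tighter constraint is Player 2's, so cooperation needs ρ ≥ 11/16.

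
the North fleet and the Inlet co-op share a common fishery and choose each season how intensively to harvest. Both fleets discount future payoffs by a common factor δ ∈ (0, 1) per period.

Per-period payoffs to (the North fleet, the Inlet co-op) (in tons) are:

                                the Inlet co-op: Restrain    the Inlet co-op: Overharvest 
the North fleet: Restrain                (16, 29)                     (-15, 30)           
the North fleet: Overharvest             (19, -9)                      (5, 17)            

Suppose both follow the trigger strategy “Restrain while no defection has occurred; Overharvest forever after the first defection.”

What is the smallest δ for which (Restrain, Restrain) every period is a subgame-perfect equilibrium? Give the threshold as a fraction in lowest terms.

3/14

For the North fleet: deviation gain 19−16 = 3, per-period punishment loss 16−5 = 11. IC gives δ ≥ 3/14.
For the Inlet co-op: gain 1, loss 12 per period, so δ ≥ 1/13.
The tighter constraint is the North fleet's, so cooperation needs δ ≥ 3/14.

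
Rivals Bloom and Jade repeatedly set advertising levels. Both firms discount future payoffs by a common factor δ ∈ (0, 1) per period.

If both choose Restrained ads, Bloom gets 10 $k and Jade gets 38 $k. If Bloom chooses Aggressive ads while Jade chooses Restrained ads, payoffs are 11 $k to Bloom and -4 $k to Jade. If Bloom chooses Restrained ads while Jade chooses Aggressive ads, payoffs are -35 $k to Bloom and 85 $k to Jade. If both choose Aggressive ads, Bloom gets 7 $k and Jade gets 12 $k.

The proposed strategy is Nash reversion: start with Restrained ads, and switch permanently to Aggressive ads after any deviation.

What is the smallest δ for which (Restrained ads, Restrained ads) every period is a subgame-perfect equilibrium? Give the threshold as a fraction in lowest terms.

Bloom's threshold: (11−10)/(11−7) = 1/4.
Jade's threshold: (85−38)/(85−12) = 47/73.
1/4 < 47/73, so Jade binds and δ* = 47/73.

47/73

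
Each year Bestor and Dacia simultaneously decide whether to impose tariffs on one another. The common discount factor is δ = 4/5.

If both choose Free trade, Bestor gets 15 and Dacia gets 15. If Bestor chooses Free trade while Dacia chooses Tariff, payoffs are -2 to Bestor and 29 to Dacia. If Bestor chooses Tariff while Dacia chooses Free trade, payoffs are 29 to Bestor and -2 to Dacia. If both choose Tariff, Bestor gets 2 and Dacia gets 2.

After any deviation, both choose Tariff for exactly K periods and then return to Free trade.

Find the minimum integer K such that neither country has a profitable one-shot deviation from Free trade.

No profitable deviation requires (15−2)(δ+…+δ^K) ≥ 29−15, i.e. δ+…+δ^K ≥ 14/13 ≈ 1.0769.
With δ = 4/5, the partial sums are K=1: 0.8000, K=2: 1.4400.
K = 2 is the first length at which the sum reaches 1.0769.

2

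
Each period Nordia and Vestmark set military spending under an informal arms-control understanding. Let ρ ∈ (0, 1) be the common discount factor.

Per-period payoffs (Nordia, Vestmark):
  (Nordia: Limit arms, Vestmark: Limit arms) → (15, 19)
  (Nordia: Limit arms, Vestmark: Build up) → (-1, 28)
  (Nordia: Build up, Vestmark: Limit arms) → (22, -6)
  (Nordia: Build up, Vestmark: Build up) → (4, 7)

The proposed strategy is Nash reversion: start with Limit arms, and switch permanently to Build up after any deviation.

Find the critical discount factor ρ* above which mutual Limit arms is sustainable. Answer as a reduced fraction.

Nordia's threshold: (22−15)/(22−4) = 7/18.
Vestmark's threshold: (28−19)/(28−7) = 3/7.
7/18 < 3/7, so Vestmark binds and ρ* = 3/7.

3/7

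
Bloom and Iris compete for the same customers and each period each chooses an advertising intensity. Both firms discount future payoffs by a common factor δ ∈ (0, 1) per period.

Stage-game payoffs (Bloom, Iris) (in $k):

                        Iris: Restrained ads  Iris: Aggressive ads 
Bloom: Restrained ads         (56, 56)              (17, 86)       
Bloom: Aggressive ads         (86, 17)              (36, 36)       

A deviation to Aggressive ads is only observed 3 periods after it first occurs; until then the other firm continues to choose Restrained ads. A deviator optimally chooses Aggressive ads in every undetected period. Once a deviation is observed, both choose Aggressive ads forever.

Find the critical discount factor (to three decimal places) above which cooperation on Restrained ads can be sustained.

0.843

Deviating for the 3 undetected periods gains 86−56 = 30 per period over cooperation, then loses 56−36 = 20 per period forever once punishment starts.
Gain: 30(1 + δ + … + δ^2); loss: 20·δ^3/(1−δ).
No profitable deviation ⇔ 30(1−δ^3) ≤ 20·δ^3, i.e. δ^3 ≥ 30/(30+20) = 3/5.
Hence δ ≥ (3/5)^(1/3) ≈ 0.843.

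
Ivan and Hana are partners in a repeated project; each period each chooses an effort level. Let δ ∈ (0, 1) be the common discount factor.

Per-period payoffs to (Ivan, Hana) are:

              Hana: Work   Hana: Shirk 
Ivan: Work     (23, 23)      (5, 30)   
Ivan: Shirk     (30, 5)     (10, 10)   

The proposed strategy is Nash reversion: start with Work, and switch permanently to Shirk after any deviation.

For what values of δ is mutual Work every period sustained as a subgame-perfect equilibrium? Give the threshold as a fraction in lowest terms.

Under grim trigger the critical discount factor is (T−C)/(T−P) with T = 30, C = 23, P = 10.
δ* = (30−23)/(30−10) = 7/20.

7/20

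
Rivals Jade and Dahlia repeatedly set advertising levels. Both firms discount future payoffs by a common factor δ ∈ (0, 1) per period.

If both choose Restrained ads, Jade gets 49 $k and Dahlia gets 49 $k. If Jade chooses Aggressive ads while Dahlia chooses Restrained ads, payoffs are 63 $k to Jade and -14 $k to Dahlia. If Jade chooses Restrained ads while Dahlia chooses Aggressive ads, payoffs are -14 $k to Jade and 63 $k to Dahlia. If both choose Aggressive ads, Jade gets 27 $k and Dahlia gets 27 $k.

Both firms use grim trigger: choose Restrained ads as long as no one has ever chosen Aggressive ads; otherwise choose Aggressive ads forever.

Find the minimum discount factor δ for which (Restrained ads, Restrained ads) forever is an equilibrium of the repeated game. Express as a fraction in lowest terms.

7/18

Cooperation forever yields 49 each period: 49/(1−δ).
Deviating yields 63 once, then 27 forever: 63 + 27δ/(1−δ).
No profitable deviation requires 49/(1−δ) ≥ 63 + 27δ/(1−δ).
Multiplying by (1−δ): 49 ≥ 63(1−δ) + 27δ = 63 − 36δ.
So 36δ ≥ 14, i.e. δ ≥ 14/36 = 7/18.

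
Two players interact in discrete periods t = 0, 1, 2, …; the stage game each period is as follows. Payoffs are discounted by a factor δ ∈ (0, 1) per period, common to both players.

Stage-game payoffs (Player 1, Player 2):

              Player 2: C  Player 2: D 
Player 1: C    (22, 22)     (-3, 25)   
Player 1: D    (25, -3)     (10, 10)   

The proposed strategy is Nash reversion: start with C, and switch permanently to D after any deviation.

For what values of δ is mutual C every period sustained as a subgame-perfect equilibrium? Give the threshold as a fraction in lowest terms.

Cooperation forever yields 22 each period: 22/(1−δ).
Deviating yields 25 once, then 10 forever: 25 + 10δ/(1−δ).
No profitable deviation requires 22/(1−δ) ≥ 25 + 10δ/(1−δ).
Multiplying by (1−δ): 22 ≥ 25(1−δ) + 10δ = 25 − 15δ.
So 15δ ≥ 3, i.e. δ ≥ 3/15 = 1/5.

1/5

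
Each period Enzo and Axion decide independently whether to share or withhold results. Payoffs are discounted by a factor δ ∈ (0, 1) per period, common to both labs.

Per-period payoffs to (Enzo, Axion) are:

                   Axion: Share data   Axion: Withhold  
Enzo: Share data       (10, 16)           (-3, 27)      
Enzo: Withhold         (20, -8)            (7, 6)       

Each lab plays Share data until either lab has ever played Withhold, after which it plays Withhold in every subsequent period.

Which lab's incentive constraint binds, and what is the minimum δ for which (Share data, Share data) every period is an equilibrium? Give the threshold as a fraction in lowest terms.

Enzo; δ ≥ 10/13

Enzo's threshold: (20−10)/(20−7) = 10/13.
Axion's threshold: (27−16)/(27−6) = 11/21.
10/13 > 11/21, so Enzo binds and δ* = 10/13.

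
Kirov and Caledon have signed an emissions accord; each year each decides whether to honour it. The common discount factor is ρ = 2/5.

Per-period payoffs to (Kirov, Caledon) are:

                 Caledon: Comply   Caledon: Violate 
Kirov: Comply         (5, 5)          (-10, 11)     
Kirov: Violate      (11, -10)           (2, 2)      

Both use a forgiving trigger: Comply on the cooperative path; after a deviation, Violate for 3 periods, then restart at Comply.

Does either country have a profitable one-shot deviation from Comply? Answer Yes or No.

A one-shot deviation gives 11 now, then 2 for 3 periods, then back to 5.
Gain from deviating: (11−5) today; loss: (5−2) in each of the next 3 periods.
No-deviation condition: (5−2)(ρ+…+ρ^3) ≥ 11−5, i.e. ρ+…+ρ^3 ≥ 2.
At ρ = 2/5: ρ+…+ρ^3 = 0.6240 < 2.0000.
So cooperation is not sustainable.

Yes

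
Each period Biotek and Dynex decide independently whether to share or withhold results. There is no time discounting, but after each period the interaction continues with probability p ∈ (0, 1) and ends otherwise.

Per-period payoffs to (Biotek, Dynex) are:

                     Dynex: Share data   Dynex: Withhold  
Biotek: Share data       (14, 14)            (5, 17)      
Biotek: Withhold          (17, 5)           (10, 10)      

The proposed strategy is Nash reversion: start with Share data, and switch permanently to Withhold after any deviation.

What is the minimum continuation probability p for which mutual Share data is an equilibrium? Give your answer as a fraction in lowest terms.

3/7

Expected cooperation value is 14 + p·14 + p²·14 + … = 14/(1−p); deviation gives 17 + p·10/(1−p).
14 ≥ 17(1−p) + 10p ⇒ 7p ≥ 3 ⇒ p ≥ 3/7.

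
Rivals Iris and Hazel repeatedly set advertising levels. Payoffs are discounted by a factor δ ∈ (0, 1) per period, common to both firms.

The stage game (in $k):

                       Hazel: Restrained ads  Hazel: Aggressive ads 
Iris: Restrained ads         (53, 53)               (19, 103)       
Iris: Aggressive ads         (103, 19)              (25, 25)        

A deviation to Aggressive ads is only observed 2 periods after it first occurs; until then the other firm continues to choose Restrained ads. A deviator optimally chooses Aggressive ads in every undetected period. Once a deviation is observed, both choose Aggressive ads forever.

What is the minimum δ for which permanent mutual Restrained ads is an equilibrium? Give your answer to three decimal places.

0.801

The best deviation is to choose Aggressive ads for all 2 undetected periods, earning 103 each, then 25 forever once detected.
Deviation value: 103(1−δ^2)/(1−δ) + 25δ^2/(1−δ); cooperation value: 53/(1−δ).
IC: 53 ≥ 103(1−δ^2) + 25δ^2 = 103 − 78δ^2.
So δ^2 ≥ 50/78 = 25/39, giving δ ≥ (25/39)^(1/2) ≈ 0.801.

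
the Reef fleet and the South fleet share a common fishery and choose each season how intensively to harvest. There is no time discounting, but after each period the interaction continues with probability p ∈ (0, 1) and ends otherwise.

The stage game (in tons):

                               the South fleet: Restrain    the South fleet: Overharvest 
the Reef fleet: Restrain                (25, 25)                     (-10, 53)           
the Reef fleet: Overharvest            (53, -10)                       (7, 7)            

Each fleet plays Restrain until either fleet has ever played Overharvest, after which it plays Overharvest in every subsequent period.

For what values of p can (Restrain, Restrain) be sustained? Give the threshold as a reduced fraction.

With no time discounting, the continuation probability p plays the role of the discount factor.
Grim-trigger IC: 25/(1−p) ≥ 53 + 7p/(1−p) ⇒ p ≥ (53−25)/(53−7) = 14/23.

14/23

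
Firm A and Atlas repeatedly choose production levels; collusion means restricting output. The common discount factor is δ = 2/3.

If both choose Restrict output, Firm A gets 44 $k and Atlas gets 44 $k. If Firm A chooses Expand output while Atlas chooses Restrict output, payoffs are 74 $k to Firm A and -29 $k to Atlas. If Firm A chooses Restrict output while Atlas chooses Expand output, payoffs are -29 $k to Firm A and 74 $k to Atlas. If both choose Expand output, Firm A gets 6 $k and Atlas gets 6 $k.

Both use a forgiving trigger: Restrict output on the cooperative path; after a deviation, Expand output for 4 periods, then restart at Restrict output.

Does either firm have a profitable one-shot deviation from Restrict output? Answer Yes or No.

No

Comparing payoff streams over the 5 periods until play realigns: cooperate → 44(1+δ+…+δ^4); deviate → 74 + 6(δ+…+δ^4).
Cooperation is sustained iff (44−6)(δ+…+δ^4) ≥ 74−44.
δ+…+δ^4 = 2/3·(1−(2/3)^4)/(1−2/3) = 1.6049, and (74−44)/(44−6) = 0.7895.
1.6049 ≥ 0.7895, so cooperation is sustainable.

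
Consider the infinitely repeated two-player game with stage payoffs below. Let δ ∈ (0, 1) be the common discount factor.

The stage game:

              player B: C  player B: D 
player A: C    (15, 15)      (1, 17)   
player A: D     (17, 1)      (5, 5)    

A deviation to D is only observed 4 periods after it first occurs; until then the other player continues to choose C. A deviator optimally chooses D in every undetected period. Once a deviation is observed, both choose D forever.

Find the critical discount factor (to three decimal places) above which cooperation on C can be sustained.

The best deviation is to choose D for all 4 undetected periods, earning 17 each, then 5 forever once detected.
Deviation value: 17(1−δ^4)/(1−δ) + 5δ^4/(1−δ); cooperation value: 15/(1−δ).
IC: 15 ≥ 17(1−δ^4) + 5δ^4 = 17 − 12δ^4.
So δ^4 ≥ 2/12 = 1/6, giving δ ≥ (1/6)^(1/4) ≈ 0.639.

0.639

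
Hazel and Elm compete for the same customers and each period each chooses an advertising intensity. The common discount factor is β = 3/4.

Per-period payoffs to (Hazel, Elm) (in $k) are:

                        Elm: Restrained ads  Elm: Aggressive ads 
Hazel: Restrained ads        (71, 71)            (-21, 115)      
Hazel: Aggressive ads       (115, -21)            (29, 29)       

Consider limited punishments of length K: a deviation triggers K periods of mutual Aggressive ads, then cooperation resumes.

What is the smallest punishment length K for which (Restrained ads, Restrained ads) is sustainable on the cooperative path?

2

Need Σ_{k=1}^{K} β^k ≥ (115−71)/(71−29) = 1.0476 at β = 3/4.
At K = 1 the sum is 0.7500 < 1.0476; at K = 2 it is 1.3125 ≥ 1.0476.
So the minimum punishment length is K = 2.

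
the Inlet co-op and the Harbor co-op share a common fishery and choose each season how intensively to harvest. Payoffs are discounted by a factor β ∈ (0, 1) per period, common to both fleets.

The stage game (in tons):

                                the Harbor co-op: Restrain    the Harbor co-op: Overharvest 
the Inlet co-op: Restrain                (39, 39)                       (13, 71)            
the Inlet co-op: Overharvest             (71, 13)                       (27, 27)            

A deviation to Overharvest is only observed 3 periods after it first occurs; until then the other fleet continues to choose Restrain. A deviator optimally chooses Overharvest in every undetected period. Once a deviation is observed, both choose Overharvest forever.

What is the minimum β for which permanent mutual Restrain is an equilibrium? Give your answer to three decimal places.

A deviator earns 71 for 3 periods, then 27 forever; cooperating earns 39 forever. Multiplying the IC by (1−β):
39 ≥ 71(1−β^3) + 27β^3, so 44·β^3 ≥ 32 and β^3 ≥ 8/11.
β ≥ (8/11)^(1/3) ≈ 0.899.

0.899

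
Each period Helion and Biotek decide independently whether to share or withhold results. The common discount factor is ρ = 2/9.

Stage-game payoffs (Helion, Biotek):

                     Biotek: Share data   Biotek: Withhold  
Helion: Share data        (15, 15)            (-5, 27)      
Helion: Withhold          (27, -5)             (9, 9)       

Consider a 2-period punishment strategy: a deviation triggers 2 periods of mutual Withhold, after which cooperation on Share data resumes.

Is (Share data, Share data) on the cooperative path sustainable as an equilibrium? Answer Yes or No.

IC: ρ+…+ρ^2 ≥ (27−15)/(15−9) = 2.
At ρ = 2/9: partial sum = 0.2716 < 2.0000. Cooperation not sustainable.

No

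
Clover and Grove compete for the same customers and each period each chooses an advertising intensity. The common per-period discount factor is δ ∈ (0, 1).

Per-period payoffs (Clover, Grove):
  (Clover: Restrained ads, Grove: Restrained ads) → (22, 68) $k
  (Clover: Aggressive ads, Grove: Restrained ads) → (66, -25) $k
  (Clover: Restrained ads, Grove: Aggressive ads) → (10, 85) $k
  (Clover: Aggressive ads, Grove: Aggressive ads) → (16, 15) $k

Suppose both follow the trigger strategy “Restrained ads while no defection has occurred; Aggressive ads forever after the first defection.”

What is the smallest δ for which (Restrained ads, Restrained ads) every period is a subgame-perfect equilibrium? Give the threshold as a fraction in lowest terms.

22/25

Clover: cooperation gives 22 each period; deviation gives 66 once then 16 forever.
  22/(1−δ) ≥ 66 + 16δ/(1−δ) ⇒ δ ≥ 44/50 = 22/25.
Grove: cooperation gives 68 each period; deviation gives 85 once then 15 forever.
  δ ≥ 17/70.
Both must hold, so the binding constraint is Clover's: δ ≥ 22/25.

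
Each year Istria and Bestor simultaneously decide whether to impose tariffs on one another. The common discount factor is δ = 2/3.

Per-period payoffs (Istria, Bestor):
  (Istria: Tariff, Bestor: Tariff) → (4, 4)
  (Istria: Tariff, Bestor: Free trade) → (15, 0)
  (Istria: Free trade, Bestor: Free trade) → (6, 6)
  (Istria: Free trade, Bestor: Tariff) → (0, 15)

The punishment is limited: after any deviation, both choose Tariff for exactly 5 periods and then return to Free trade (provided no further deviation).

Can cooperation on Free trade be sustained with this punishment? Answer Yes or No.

No

A one-shot deviation gives 15 now, then 4 for 5 periods, then back to 6.
Gain from deviating: (15−6) today; loss: (6−4) in each of the next 5 periods.
No-deviation condition: (6−4)(δ+…+δ^5) ≥ 15−6, i.e. δ+…+δ^5 ≥ 9/2.
At δ = 2/3: δ+…+δ^5 = 1.7366 < 4.5000.
So cooperation is not sustainable.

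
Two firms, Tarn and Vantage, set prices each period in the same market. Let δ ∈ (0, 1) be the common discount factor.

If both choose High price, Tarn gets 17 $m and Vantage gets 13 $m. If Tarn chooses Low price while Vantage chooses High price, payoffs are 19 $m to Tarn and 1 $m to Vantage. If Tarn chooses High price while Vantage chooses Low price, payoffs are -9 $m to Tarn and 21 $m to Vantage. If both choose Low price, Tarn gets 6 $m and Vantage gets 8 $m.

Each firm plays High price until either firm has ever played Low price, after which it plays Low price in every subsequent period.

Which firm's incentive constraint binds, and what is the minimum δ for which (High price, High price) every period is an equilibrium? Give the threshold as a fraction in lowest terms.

Vantage; δ ≥ 8/13

Tarn: cooperation gives 17 each period; deviation gives 19 once then 6 forever.
  17/(1−δ) ≥ 19 + 6δ/(1−δ) ⇒ δ ≥ 2/13.
Vantage: cooperation gives 13 each period; deviation gives 21 once then 8 forever.
  δ ≥ 8/13.
Both must hold, so the binding constraint is Vantage's: δ ≥ 8/13.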